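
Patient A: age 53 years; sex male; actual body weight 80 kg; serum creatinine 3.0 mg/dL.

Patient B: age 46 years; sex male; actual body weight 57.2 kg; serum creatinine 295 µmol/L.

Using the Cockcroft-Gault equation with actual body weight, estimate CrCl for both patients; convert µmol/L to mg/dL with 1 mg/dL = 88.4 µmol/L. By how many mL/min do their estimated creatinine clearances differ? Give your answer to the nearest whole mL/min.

10 mL/min

Patient A: CrCl = (140 − 53) × 80 / (72 × 3) = 6960.0 / 216.00 ≈ 32.2 mL/min
Patient B: SCr = 295 / 88.4 = 3.337 mg/dL
Patient B: CrCl = (140 − 46) × 57.2 / (72 × 3.337) = 5376.8 / 240.26 ≈ 22.4 mL/min
|32.2 − 22.4| = 9.8 mL/min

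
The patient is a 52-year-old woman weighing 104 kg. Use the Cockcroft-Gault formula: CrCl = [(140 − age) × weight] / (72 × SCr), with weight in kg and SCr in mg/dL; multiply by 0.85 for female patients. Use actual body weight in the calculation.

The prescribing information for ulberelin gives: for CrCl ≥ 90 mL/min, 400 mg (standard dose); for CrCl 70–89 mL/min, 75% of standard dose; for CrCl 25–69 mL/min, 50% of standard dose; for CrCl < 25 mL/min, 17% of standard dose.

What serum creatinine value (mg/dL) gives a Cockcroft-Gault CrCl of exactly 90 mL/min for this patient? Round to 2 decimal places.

Standard dose requires CrCl ≥ 90 mL/min.
Set (140 − 52) × 104 × 0.85 / (72 × SCr) = 90
SCr = (140 − 52) × 104 × 0.85 / (72 × 90) = 1.200 mg/dL

1.20 mg/dL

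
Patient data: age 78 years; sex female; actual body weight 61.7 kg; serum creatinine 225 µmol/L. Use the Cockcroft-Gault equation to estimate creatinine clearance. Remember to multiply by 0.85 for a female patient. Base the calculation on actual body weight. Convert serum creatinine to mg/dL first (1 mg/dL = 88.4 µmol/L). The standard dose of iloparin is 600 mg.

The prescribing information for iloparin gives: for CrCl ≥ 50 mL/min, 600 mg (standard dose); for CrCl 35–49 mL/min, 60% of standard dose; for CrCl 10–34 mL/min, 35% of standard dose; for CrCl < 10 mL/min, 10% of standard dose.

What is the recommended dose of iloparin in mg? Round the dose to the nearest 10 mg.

SCr = 225 / 88.4 = 2.545 mg/dL
CrCl = (140 − 78) × 61.7 / (72 × 2.545) × 0.85 = 3825.4 / 183.24 × 0.85 ≈ 17.7 mL/min
CrCl ≈ 18 mL/min → bracket 10–34 mL/min.
35% of 600 mg = 210 mg

210 mg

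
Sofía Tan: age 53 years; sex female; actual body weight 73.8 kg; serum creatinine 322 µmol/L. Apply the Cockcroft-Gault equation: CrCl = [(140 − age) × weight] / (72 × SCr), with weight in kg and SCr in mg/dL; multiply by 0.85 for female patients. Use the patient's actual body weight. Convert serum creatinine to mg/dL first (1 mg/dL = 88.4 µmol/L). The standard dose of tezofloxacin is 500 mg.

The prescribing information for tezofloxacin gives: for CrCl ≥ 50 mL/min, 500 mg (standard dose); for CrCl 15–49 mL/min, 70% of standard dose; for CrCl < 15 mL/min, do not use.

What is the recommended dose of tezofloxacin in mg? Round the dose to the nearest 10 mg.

350 mg

SCr = 322 / 88.4 = 3.643 mg/dL
CrCl = (140 − 53) × 73.8 / (72 × 3.643) × 0.85 = 6420.6 / 262.30 × 0.85 ≈ 20.8 mL/min
CrCl ≈ 21 mL/min → bracket 15–49 mL/min.
70% of 500 mg = 350 mg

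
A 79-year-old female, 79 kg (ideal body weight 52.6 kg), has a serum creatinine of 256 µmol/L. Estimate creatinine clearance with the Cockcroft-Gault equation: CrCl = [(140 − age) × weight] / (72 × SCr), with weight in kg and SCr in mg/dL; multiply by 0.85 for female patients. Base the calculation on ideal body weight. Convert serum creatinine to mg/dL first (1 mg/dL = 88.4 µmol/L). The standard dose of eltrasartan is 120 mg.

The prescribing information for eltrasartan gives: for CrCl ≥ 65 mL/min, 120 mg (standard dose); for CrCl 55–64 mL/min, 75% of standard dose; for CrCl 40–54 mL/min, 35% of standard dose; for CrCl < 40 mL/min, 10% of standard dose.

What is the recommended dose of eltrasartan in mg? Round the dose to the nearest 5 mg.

10 mg

SCr = 256 / 88.4 = 2.896 mg/dL
CrCl = (140 − 79) × 52.6 / (72 × 2.896) × 0.85 = 3208.6 / 208.51 × 0.85 ≈ 13.1 mL/min
CrCl ≈ 13 mL/min → bracket < 40 mL/min.
10% of 120 mg = 12 mg → 10 mg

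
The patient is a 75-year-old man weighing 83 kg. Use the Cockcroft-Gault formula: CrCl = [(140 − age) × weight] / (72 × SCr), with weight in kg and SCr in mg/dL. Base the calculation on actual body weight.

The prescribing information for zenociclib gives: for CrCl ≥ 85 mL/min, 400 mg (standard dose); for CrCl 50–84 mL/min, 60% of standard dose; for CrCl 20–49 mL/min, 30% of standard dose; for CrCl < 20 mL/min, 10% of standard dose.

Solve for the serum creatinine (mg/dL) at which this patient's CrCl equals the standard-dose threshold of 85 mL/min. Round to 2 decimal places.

Standard dose requires CrCl ≥ 85 mL/min.
Set (140 − 75) × 83 / (72 × SCr) = 85
SCr = (140 − 75) × 83 / (72 × 85) = 0.882 mg/dL

0.88 mg/dL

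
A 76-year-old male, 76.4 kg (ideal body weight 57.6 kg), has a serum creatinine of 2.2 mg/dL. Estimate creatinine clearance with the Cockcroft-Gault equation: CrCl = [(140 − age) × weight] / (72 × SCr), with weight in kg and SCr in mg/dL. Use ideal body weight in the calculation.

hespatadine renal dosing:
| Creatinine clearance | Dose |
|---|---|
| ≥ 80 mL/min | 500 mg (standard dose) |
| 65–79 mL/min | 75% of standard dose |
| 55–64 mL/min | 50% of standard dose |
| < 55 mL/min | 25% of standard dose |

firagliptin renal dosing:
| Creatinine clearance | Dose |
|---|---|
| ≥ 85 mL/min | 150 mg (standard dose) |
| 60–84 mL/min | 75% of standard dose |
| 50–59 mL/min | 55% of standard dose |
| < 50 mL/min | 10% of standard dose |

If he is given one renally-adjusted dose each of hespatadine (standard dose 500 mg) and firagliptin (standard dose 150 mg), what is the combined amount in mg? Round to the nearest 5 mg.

140 mg

CrCl = (140 − 76) × 57.6 / (72 × 2.2) = 3686.4 / 158.40 ≈ 23.3 mL/min
CrCl ≈ 23 mL/min.
hespatadine: < 55 mL/min → 25% of 500 mg = 125 mg.
firagliptin: < 50 mL/min → 10% of 150 mg = 15 mg.
Total = 125 + 15 = 140 mg.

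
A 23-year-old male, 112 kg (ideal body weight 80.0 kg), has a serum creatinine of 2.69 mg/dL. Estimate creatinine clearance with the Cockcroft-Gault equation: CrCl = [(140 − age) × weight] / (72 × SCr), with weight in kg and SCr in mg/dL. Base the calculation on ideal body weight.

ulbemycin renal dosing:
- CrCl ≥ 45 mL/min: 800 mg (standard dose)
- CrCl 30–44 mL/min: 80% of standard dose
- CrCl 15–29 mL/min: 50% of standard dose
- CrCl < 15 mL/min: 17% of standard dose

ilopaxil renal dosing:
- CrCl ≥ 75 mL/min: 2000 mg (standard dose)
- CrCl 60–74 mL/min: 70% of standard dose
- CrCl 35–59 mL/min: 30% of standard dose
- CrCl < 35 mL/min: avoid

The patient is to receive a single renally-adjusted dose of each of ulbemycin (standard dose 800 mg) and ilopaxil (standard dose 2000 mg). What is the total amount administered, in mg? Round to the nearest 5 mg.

1400 mg

CrCl = (140 − 23) × 80 / (72 × 2.69) = 9360.0 / 193.68 ≈ 48.3 mL/min
CrCl ≈ 48 mL/min.
ulbemycin: ≥ 45 mL/min → 100% of 800 mg = 800 mg.
ilopaxil: 35–59 mL/min → 30% of 2000 mg = 600 mg.
Total = 800 + 600 = 1400 mg.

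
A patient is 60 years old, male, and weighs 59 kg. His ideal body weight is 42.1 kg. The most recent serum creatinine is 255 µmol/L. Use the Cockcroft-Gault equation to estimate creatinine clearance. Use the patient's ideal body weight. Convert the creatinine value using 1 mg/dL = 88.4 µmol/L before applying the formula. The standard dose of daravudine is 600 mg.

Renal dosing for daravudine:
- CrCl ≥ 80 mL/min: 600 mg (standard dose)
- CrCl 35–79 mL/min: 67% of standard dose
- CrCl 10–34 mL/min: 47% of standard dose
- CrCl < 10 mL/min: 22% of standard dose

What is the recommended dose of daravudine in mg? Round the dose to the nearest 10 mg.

SCr = 255 / 88.4 = 2.885 mg/dL
CrCl = (140 − 60) × 42.1 / (72 × 2.885) = 3368.0 / 207.72 ≈ 16.2 mL/min
CrCl ≈ 16 mL/min → bracket 10–34 mL/min.
47% of 600 mg = 282 mg → 280 mg

280 mg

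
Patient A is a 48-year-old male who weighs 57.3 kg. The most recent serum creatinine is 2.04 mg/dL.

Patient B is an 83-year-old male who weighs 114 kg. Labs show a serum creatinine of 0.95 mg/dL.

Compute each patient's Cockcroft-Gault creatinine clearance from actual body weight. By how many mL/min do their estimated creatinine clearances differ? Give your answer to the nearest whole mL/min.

Patient A: CrCl = (140 − 48) × 57.3 / (72 × 2.04) = 5271.6 / 146.88 ≈ 35.9 mL/min
Patient B: CrCl = (140 − 83) × 114 / (72 × 0.95) = 6498.0 / 68.40 ≈ 95.0 mL/min
|35.9 − 95.0| = 59.1 mL/min

59 mL/min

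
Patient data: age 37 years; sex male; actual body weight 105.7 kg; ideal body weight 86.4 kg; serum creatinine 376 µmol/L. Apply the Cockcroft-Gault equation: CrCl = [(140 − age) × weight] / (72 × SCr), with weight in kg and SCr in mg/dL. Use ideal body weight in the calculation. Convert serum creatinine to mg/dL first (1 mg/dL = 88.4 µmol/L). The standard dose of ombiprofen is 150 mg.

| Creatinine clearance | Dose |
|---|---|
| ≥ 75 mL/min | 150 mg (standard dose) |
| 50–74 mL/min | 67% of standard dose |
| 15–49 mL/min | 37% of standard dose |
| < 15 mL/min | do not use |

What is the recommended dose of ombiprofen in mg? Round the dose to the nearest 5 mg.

55 mg

SCr = 376 / 88.4 = 4.253 mg/dL
CrCl = (140 − 37) × 86.4 / (72 × 4.253) = 8899.2 / 306.22 ≈ 29.1 mL/min
CrCl ≈ 29 mL/min → bracket 15–49 mL/min.
37% of 150 mg = 55.5 mg → 55 mg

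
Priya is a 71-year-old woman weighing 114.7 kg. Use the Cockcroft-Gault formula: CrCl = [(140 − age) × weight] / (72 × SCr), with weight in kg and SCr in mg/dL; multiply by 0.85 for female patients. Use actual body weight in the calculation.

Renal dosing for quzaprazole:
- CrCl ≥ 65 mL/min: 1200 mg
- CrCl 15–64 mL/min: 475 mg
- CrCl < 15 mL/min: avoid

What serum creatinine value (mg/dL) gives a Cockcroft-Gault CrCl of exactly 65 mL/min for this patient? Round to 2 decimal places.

1.44 mg/dL

Standard dose requires CrCl ≥ 65 mL/min.
Set (140 − 71) × 114.7 × 0.85 / (72 × SCr) = 65
SCr = (140 − 71) × 114.7 × 0.85 / (72 × 65) = 1.437 mg/dL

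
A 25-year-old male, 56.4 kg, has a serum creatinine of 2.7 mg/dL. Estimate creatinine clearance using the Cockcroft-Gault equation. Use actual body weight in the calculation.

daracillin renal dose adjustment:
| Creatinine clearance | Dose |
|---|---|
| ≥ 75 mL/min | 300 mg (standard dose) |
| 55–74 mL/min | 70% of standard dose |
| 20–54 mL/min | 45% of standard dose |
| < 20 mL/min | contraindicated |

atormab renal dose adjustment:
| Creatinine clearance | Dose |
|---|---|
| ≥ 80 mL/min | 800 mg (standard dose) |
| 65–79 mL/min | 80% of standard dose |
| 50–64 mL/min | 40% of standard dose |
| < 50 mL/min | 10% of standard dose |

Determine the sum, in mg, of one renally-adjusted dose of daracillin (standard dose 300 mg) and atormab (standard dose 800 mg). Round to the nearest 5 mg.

CrCl = (140 − 25) × 56.4 / (72 × 2.7) = 6486.0 / 194.40 ≈ 33.4 mL/min
CrCl ≈ 33 mL/min.
daracillin: 20–54 mL/min → 45% of 300 mg = 135 mg.
atormab: < 50 mL/min → 10% of 800 mg = 80 mg.
Total = 135 + 80 = 215 mg.

215 mg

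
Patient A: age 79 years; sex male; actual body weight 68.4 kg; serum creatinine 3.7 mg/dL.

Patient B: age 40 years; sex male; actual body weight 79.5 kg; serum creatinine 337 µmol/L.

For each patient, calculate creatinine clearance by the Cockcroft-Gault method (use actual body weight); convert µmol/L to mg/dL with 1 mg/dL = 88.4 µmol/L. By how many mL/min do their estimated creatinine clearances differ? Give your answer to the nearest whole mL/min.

Patient A: CrCl = (140 − 79) × 68.4 / (72 × 3.7) = 4172.4 / 266.40 ≈ 15.7 mL/min
Patient B: SCr = 337 / 88.4 = 3.812 mg/dL
Patient B: CrCl = (140 − 40) × 79.5 / (72 × 3.812) = 7950.0 / 274.46 ≈ 29.0 mL/min
|15.7 − 29.0| = 13.3 mL/min

13 mL/min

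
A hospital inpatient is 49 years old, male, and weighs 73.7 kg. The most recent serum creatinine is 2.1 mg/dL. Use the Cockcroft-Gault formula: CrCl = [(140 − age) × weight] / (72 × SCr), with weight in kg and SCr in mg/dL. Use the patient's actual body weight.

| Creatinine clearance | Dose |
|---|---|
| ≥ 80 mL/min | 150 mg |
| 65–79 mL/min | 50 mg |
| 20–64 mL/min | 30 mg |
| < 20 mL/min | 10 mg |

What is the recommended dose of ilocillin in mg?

30 mg

CrCl = (140 − 49) × 73.7 / (72 × 2.1) = 6706.7 / 151.20 ≈ 44.4 mL/min
CrCl ≈ 44 mL/min → bracket 20–64 mL/min.
Dose for this bracket: 30 mg.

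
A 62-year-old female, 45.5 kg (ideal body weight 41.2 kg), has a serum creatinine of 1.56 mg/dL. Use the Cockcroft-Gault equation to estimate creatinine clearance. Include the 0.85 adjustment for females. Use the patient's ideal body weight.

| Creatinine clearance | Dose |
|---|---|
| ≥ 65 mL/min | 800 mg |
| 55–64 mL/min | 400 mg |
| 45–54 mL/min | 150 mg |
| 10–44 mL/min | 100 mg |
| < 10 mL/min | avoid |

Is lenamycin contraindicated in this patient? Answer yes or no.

no

CrCl = (140 − 62) × 41.2 / (72 × 1.56) × 0.85 = 3213.6 / 112.32 × 0.85 ≈ 24.3 mL/min
CrCl ≈ 24 mL/min, which is ≥ 10 mL/min.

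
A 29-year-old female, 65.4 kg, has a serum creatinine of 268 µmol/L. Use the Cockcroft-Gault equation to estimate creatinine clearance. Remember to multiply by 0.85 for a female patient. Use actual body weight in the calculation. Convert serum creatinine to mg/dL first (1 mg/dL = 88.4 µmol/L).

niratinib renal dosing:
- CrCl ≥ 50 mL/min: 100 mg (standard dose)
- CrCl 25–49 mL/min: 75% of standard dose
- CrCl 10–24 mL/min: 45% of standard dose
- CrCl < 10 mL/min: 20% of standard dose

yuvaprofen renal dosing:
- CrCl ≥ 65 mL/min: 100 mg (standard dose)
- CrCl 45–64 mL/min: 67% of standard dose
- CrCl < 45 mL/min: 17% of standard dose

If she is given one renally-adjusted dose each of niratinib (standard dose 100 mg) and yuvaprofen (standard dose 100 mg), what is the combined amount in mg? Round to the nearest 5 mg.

90 mg

SCr = 268 / 88.4 = 3.032 mg/dL
CrCl = (140 − 29) × 65.4 / (72 × 3.032) × 0.85 = 7259.4 / 218.30 × 0.85 ≈ 28.3 mL/min
CrCl ≈ 28 mL/min.
niratinib: 25–49 mL/min → 75% of 100 mg = 75 mg.
yuvaprofen: < 45 mL/min → 17% of 100 mg = 17 mg.
Total = 75 + 17 = 92 mg.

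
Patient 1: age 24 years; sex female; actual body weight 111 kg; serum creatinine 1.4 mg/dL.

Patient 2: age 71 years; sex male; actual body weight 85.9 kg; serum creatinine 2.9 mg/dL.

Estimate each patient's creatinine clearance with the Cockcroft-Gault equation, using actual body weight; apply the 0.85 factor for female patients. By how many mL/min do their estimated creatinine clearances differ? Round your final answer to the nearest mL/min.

Patient 1: CrCl = (140 − 24) × 111 / (72 × 1.4) × 0.85 = 12876.0 / 100.80 × 0.85 ≈ 108.6 mL/min
Patient 2: CrCl = (140 − 71) × 85.9 / (72 × 2.9) = 5927.1 / 208.80 ≈ 28.4 mL/min
|108.6 − 28.4| = 80.2 mL/min

80 mL/min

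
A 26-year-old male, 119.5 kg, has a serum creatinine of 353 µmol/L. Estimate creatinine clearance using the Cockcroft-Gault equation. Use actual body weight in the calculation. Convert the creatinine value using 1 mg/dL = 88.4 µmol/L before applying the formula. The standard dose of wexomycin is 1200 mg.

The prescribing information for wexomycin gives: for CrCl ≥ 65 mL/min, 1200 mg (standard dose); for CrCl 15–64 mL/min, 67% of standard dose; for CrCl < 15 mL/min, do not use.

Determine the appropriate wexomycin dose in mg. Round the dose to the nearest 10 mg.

SCr = 353 / 88.4 = 3.993 mg/dL
CrCl = (140 − 26) × 119.5 / (72 × 3.993) = 13623.0 / 287.50 ≈ 47.4 mL/min
CrCl ≈ 47 mL/min → bracket 15–64 mL/min.
67% of 1200 mg = 804 mg → 800 mg

800 mg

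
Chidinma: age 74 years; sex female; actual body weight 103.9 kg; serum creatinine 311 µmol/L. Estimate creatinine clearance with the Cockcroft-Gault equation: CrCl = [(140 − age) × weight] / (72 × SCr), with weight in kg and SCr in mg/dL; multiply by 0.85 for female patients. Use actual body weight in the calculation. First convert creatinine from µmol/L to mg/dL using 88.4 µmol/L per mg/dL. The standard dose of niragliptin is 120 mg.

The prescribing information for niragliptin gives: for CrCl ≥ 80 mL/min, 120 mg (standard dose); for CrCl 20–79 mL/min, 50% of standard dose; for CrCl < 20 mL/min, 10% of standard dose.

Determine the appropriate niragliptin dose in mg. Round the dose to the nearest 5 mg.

SCr = 311 / 88.4 = 3.518 mg/dL
CrCl = (140 − 74) × 103.9 / (72 × 3.518) × 0.85 = 6857.4 / 253.30 × 0.85 ≈ 23.0 mL/min
CrCl ≈ 23 mL/min → bracket 20–79 mL/min.
50% of 120 mg = 60 mg

60 mg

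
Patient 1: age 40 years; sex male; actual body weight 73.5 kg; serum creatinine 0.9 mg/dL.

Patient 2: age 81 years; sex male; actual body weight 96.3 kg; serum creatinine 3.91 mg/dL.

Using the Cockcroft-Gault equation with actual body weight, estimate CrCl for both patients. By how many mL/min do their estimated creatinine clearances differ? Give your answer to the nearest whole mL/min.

93 mL/min

Patient 1: CrCl = (140 − 40) × 73.5 / (72 × 0.9) = 7350.0 / 64.80 ≈ 113.4 mL/min
Patient 2: CrCl = (140 − 81) × 96.3 / (72 × 3.91) = 5681.7 / 281.52 ≈ 20.2 mL/min
|113.4 − 20.2| = 93.2 mL/min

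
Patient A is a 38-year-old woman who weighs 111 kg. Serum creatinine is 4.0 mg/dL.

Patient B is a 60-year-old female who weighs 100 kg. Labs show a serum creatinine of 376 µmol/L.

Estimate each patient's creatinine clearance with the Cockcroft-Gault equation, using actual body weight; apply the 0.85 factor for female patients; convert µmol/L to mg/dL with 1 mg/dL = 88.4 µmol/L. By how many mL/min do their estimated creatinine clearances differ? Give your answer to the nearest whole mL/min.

11 mL/min

Patient A: CrCl = (140 − 38) × 111 / (72 × 4) × 0.85 = 11322.0 / 288.00 × 0.85 ≈ 33.4 mL/min
Patient B: SCr = 376 / 88.4 = 4.253 mg/dL
Patient B: CrCl = (140 − 60) × 100 / (72 × 4.253) × 0.85 = 8000.0 / 306.22 × 0.85 ≈ 22.2 mL/min
|33.4 − 22.2| = 11.2 mL/min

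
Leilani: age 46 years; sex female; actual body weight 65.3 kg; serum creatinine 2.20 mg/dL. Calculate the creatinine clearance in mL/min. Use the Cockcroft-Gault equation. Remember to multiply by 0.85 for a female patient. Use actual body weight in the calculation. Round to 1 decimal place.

32.9 mL/min

CrCl = (140 − 46) × 65.3 / (72 × 2.2) × 0.85 = 6138.2 / 158.40 × 0.85 ≈ 32.9 mL/min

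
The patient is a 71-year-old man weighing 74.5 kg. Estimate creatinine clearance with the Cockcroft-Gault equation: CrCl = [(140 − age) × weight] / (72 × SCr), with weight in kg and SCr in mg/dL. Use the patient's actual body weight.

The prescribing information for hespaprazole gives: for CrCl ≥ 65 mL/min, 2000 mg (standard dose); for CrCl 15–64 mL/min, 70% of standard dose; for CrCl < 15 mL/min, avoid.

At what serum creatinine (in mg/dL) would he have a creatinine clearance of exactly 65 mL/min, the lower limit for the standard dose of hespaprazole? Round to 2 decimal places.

Standard dose requires CrCl ≥ 65 mL/min.
Set (140 − 71) × 74.5 / (72 × SCr) = 65
SCr = (140 − 71) × 74.5 / (72 × 65) = 1.098 mg/dL

1.10 mg/dL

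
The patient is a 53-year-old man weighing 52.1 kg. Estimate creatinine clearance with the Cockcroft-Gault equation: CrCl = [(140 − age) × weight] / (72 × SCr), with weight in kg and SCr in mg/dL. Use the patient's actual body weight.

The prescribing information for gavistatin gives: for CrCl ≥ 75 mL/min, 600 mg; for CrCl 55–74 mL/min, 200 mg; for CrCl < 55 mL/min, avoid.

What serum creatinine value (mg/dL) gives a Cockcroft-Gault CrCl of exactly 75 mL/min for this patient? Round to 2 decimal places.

Standard dose requires CrCl ≥ 75 mL/min.
Set (140 − 53) × 52.1 / (72 × SCr) = 75
SCr = (140 − 53) × 52.1 / (72 × 75) = 0.839 mg/dL

0.84 mg/dL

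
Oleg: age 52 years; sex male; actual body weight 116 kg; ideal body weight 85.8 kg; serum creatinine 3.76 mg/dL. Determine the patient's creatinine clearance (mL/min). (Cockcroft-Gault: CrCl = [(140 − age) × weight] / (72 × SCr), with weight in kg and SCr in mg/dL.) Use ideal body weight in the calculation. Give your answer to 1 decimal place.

CrCl = (140 − 52) × 85.8 / (72 × 3.76) = 7550.4 / 270.72 ≈ 27.9 mL/min

27.9 mL/min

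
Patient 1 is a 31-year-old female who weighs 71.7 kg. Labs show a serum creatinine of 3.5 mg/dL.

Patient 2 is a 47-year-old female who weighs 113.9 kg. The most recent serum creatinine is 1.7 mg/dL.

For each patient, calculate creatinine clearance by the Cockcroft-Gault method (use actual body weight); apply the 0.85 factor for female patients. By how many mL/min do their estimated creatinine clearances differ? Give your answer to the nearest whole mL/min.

Patient 1: CrCl = (140 − 31) × 71.7 / (72 × 3.5) × 0.85 = 7815.3 / 252.00 × 0.85 ≈ 26.4 mL/min
Patient 2: CrCl = (140 − 47) × 113.9 / (72 × 1.7) × 0.85 = 10592.7 / 122.40 × 0.85 ≈ 73.6 mL/min
|26.4 − 73.6| = 47.2 mL/min

47 mL/min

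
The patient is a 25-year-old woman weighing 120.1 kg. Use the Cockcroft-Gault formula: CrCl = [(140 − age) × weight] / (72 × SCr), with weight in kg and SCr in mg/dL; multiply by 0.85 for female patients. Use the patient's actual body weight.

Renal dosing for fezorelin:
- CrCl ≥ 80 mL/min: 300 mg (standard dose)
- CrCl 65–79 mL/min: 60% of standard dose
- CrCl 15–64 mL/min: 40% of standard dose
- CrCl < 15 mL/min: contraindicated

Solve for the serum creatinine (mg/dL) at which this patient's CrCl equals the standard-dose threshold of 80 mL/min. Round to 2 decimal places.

2.04 mg/dL

Standard dose requires CrCl ≥ 80 mL/min.
Set (140 − 25) × 120.1 × 0.85 / (72 × SCr) = 80
SCr = (140 − 25) × 120.1 × 0.85 / (72 × 80) = 2.038 mg/dL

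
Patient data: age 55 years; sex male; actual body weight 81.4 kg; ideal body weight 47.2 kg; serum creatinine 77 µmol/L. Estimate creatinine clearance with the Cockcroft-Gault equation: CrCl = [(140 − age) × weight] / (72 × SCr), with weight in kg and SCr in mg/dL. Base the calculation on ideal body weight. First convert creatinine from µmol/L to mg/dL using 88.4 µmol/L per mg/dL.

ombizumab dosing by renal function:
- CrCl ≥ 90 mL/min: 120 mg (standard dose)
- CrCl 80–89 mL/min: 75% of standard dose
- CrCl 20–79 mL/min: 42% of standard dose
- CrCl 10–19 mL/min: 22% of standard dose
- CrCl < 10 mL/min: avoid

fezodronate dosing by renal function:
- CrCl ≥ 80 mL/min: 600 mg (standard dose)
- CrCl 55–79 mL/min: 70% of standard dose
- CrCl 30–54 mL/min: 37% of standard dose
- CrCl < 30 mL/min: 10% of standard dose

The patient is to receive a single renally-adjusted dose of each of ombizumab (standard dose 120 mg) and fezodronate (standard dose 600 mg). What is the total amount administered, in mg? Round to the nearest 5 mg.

470 mg

SCr = 77 / 88.4 = 0.871 mg/dL
CrCl = (140 − 55) × 47.2 / (72 × 0.871) = 4012.0 / 62.71 ≈ 64.0 mL/min
CrCl ≈ 64 mL/min.
ombizumab: 20–79 mL/min → 42% of 120 mg = 50.4 mg.
fezodronate: 55–79 mL/min → 70% of 600 mg = 420 mg.
Total = 50.4 + 420 = 470.4 mg.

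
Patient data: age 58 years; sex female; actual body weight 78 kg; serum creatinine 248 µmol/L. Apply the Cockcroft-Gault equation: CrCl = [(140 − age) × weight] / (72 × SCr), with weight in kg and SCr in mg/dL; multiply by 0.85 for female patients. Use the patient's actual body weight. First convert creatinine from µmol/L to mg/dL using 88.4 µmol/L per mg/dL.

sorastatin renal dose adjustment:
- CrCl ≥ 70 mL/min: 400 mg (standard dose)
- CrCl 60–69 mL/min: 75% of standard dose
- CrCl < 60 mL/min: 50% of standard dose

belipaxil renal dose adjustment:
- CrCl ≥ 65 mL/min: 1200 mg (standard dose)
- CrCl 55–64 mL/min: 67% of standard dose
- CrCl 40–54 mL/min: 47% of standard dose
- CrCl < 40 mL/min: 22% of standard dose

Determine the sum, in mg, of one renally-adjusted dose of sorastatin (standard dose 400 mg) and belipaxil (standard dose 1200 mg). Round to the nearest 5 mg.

SCr = 248 / 88.4 = 2.805 mg/dL
CrCl = (140 − 58) × 78 / (72 × 2.805) × 0.85 = 6396.0 / 201.96 × 0.85 ≈ 26.9 mL/min
CrCl ≈ 27 mL/min.
sorastatin: < 60 mL/min → 50% of 400 mg = 200 mg.
belipaxil: < 40 mL/min → 22% of 1200 mg = 264 mg.
Total = 200 + 264 = 464 mg.

465 mg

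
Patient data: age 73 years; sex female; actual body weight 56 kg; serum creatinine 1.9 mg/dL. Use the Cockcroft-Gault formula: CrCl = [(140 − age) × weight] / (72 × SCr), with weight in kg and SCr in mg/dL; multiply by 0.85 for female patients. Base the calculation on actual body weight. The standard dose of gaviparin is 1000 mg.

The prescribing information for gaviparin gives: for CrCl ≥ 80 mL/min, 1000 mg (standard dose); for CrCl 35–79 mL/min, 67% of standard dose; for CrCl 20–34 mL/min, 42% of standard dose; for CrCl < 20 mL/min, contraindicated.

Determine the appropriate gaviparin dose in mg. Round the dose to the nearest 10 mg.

CrCl = (140 − 73) × 56 / (72 × 1.9) × 0.85 = 3752.0 / 136.80 × 0.85 ≈ 23.3 mL/min
CrCl ≈ 23 mL/min → bracket 20–34 mL/min.
42% of 1000 mg = 420 mg

420 mg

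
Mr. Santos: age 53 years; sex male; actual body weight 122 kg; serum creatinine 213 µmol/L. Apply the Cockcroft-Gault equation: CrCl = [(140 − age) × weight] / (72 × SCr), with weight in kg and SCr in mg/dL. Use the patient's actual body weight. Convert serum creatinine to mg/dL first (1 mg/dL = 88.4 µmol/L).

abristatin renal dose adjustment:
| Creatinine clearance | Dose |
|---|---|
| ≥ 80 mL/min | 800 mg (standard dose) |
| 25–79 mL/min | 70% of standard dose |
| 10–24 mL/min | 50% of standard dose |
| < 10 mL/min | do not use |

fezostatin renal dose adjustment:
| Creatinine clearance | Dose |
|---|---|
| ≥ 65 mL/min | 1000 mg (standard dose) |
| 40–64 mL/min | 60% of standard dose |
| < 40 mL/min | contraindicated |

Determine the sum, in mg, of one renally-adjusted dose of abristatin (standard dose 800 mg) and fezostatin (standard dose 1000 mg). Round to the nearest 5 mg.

SCr = 213 / 88.4 = 2.41 mg/dL
CrCl = (140 − 53) × 122 / (72 × 2.41) = 10614.0 / 173.52 ≈ 61.2 mL/min
CrCl ≈ 61 mL/min.
abristatin: 25–79 mL/min → 70% of 800 mg = 560 mg.
fezostatin: 40–64 mL/min → 60% of 1000 mg = 600 mg.
Total = 560 + 600 = 1160 mg.

1160 mg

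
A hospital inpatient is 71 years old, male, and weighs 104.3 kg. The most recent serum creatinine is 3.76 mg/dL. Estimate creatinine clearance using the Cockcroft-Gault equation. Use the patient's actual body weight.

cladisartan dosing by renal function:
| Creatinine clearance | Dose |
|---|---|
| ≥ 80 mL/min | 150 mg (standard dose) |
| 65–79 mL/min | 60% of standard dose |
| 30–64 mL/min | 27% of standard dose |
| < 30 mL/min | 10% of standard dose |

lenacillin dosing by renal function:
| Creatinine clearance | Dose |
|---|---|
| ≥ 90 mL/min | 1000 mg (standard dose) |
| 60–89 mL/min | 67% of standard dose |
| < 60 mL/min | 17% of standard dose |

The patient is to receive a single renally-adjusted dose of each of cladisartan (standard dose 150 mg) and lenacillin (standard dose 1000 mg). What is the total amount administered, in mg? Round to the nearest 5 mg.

CrCl = (140 − 71) × 104.3 / (72 × 3.76) = 7196.7 / 270.72 ≈ 26.6 mL/min
CrCl ≈ 27 mL/min.
cladisartan: < 30 mL/min → 10% of 150 mg = 15 mg.
lenacillin: < 60 mL/min → 17% of 1000 mg = 170 mg.
Total = 15 + 170 = 185 mg.

185 mg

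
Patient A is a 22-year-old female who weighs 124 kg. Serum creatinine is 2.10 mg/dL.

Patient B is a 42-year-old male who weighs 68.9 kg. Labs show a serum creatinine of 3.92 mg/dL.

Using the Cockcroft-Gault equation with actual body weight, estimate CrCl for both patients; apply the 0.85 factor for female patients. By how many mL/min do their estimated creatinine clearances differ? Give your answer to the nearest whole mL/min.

58 mL/min

Patient A: CrCl = (140 − 22) × 124 / (72 × 2.1) × 0.85 = 14632.0 / 151.20 × 0.85 ≈ 82.3 mL/min
Patient B: CrCl = (140 − 42) × 68.9 / (72 × 3.92) = 6752.2 / 282.24 ≈ 23.9 mL/min
|82.3 − 23.9| = 58.4 mL/min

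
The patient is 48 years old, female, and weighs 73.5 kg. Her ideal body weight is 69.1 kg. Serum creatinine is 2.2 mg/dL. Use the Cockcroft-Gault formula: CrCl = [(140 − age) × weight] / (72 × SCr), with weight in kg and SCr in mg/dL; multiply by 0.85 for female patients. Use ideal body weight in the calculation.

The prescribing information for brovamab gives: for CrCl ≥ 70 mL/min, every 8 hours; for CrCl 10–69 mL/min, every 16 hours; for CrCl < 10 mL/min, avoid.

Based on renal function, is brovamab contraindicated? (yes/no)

no

CrCl = (140 − 48) × 69.1 / (72 × 2.2) × 0.85 = 6357.2 / 158.40 × 0.85 ≈ 34.1 mL/min
CrCl ≈ 34 mL/min, which is ≥ 10 mL/min.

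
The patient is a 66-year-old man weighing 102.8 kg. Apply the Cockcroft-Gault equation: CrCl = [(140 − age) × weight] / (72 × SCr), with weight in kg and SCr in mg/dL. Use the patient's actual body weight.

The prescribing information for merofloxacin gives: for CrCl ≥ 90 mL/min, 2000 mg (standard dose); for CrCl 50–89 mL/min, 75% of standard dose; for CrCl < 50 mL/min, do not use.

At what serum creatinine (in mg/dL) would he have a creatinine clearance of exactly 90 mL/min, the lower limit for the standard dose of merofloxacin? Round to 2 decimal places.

1.17 mg/dL

Standard dose requires CrCl ≥ 90 mL/min.
Set (140 − 66) × 102.8 / (72 × SCr) = 90
SCr = (140 − 66) × 102.8 / (72 × 90) = 1.174 mg/dL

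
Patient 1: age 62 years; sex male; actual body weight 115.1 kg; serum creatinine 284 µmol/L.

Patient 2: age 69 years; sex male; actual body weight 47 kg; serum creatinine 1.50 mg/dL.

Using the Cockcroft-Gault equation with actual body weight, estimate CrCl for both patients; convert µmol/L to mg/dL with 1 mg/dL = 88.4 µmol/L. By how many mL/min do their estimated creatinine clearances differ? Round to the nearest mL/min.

8 mL/min

Patient 1: SCr = 284 / 88.4 = 3.213 mg/dL
Patient 1: CrCl = (140 − 62) × 115.1 / (72 × 3.213) = 8977.8 / 231.34 ≈ 38.8 mL/min
Patient 2: CrCl = (140 − 69) × 47 / (72 × 1.5) = 3337.0 / 108.00 ≈ 30.9 mL/min
|38.8 − 30.9| = 7.9 mL/min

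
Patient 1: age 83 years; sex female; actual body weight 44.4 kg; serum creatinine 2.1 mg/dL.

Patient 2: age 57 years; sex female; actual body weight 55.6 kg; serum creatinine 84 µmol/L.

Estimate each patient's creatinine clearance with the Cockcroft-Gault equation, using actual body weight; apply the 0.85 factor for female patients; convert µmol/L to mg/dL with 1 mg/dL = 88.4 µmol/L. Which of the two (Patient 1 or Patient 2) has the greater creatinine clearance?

Patient 1: CrCl = (140 − 83) × 44.4 / (72 × 2.1) × 0.85 = 2530.8 / 151.20 × 0.85 ≈ 14.2 mL/min
Patient 2: SCr = 84 / 88.4 = 0.95 mg/dL
Patient 2: CrCl = (140 − 57) × 55.6 / (72 × 0.95) × 0.85 = 4614.8 / 68.40 × 0.85 ≈ 57.3 mL/min
14.2 vs 57.3 mL/min → Patient 2 is higher.

Patient 2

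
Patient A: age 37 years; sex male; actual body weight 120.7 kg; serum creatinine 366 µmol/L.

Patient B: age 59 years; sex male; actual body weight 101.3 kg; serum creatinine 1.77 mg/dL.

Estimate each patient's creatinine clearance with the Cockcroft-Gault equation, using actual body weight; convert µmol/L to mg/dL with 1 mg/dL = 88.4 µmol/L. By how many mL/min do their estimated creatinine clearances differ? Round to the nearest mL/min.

23 mL/min

Patient A: SCr = 366 / 88.4 = 4.14 mg/dL
Patient A: CrCl = (140 − 37) × 120.7 / (72 × 4.14) = 12432.1 / 298.08 ≈ 41.7 mL/min
Patient B: CrCl = (140 − 59) × 101.3 / (72 × 1.77) = 8205.3 / 127.44 ≈ 64.4 mL/min
|41.7 − 64.4| = 22.7 mL/min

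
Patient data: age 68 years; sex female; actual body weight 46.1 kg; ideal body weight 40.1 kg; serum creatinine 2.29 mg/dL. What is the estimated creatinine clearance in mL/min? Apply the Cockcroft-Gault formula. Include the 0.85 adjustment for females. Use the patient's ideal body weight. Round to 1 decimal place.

14.9 mL/min

CrCl = (140 − 68) × 40.1 / (72 × 2.29) × 0.85 = 2887.2 / 164.88 × 0.85 ≈ 14.9 mL/min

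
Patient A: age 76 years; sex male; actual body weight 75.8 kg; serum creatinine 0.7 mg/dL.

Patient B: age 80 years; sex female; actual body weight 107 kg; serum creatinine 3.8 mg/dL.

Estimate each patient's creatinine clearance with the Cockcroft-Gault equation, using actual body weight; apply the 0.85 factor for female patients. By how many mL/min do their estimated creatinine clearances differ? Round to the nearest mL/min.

76 mL/min

Patient A: CrCl = (140 − 76) × 75.8 / (72 × 0.7) = 4851.2 / 50.40 ≈ 96.3 mL/min
Patient B: CrCl = (140 − 80) × 107 / (72 × 3.8) × 0.85 = 6420.0 / 273.60 × 0.85 ≈ 19.9 mL/min
|96.3 − 19.9| = 76.4 mL/min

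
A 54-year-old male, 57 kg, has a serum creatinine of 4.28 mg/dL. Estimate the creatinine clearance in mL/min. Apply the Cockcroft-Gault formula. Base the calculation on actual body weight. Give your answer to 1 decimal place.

15.9 mL/min

CrCl = (140 − 54) × 57 / (72 × 4.28) = 4902.0 / 308.16 ≈ 15.9 mL/min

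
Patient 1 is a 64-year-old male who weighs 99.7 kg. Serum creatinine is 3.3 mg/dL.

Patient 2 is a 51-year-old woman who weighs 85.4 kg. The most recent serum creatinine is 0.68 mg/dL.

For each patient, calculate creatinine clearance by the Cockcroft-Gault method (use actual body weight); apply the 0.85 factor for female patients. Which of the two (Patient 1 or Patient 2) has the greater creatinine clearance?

Patient 2

Patient 1: CrCl = (140 − 64) × 99.7 / (72 × 3.3) = 7577.2 / 237.60 ≈ 31.9 mL/min
Patient 2: CrCl = (140 − 51) × 85.4 / (72 × 0.68) × 0.85 = 7600.6 / 48.96 × 0.85 ≈ 132.0 mL/min
31.9 vs 132.0 mL/min → Patient 2 is higher.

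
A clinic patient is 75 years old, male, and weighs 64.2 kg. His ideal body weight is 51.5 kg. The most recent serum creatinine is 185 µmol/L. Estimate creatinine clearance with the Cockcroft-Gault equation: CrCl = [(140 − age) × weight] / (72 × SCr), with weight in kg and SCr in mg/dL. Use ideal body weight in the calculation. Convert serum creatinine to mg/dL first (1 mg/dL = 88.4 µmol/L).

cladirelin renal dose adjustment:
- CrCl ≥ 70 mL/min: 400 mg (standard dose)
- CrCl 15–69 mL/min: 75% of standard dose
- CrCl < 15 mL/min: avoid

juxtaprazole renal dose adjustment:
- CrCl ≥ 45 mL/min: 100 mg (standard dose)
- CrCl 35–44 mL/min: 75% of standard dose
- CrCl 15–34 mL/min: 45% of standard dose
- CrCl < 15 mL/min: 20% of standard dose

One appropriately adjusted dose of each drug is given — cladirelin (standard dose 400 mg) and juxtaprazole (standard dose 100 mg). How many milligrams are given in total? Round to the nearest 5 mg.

SCr = 185 / 88.4 = 2.093 mg/dL
CrCl = (140 − 75) × 51.5 / (72 × 2.093) = 3347.5 / 150.70 ≈ 22.2 mL/min
CrCl ≈ 22 mL/min.
cladirelin: 15–69 mL/min → 75% of 400 mg = 300 mg.
juxtaprazole: 15–34 mL/min → 45% of 100 mg = 45 mg.
Total = 300 + 45 = 345 mg.

345 mg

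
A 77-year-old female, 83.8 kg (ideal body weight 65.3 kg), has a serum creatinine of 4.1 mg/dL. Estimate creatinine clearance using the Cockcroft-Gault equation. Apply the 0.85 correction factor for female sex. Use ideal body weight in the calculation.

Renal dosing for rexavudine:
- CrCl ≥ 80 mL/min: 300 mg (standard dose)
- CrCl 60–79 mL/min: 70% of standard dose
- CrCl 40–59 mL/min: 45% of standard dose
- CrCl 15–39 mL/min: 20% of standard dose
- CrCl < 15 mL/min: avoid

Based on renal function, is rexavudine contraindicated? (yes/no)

CrCl = (140 − 77) × 65.3 / (72 × 4.1) × 0.85 = 4113.9 / 295.20 × 0.85 ≈ 11.8 mL/min
CrCl ≈ 12 mL/min, which is < 15 mL/min.

yes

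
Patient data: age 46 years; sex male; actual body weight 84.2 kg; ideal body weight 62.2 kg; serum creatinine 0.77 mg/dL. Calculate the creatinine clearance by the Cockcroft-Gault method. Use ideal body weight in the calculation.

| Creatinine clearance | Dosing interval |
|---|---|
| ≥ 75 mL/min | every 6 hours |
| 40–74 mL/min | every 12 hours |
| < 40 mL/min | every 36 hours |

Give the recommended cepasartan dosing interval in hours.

CrCl = (140 − 46) × 62.2 / (72 × 0.77) = 5846.8 / 55.44 ≈ 105.5 mL/min
CrCl ≈ 105 mL/min → bracket ≥ 75 mL/min → every 6 hours.

every 6 hours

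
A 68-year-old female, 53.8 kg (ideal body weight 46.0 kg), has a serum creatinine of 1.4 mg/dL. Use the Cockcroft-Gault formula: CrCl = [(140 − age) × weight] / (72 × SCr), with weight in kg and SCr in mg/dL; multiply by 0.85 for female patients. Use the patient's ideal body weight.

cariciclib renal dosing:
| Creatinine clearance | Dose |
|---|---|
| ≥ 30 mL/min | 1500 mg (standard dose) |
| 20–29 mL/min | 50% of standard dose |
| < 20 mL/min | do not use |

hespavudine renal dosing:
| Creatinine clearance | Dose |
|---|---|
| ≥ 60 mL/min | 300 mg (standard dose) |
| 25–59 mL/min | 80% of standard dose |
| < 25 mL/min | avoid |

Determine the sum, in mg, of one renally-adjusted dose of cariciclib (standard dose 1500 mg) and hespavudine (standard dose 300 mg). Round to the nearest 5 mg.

990 mg

CrCl = (140 − 68) × 46 / (72 × 1.4) × 0.85 = 3312.0 / 100.80 × 0.85 ≈ 27.9 mL/min
CrCl ≈ 28 mL/min.
cariciclib: 20–29 mL/min → 50% of 1500 mg = 750 mg.
hespavudine: 25–59 mL/min → 80% of 300 mg = 240 mg.
Total = 750 + 240 = 990 mg.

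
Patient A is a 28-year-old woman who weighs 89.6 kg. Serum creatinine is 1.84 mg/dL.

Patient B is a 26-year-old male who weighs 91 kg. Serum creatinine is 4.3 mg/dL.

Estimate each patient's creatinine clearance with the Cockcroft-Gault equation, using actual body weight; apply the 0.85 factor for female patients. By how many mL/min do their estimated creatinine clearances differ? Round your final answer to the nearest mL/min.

31 mL/min

Patient A: CrCl = (140 − 28) × 89.6 / (72 × 1.84) × 0.85 = 10035.2 / 132.48 × 0.85 ≈ 64.4 mL/min
Patient B: CrCl = (140 − 26) × 91 / (72 × 4.3) = 10374.0 / 309.60 ≈ 33.5 mL/min
|64.4 − 33.5| = 30.9 mL/min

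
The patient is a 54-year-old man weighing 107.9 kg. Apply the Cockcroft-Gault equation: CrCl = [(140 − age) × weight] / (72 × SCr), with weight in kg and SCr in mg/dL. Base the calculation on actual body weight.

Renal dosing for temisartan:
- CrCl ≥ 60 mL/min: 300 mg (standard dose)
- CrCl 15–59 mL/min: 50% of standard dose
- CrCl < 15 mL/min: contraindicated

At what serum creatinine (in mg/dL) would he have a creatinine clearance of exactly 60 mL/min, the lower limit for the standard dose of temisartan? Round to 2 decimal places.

2.15 mg/dL

Standard dose requires CrCl ≥ 60 mL/min.
Set (140 − 54) × 107.9 / (72 × SCr) = 60
SCr = (140 − 54) × 107.9 / (72 × 60) = 2.148 mg/dL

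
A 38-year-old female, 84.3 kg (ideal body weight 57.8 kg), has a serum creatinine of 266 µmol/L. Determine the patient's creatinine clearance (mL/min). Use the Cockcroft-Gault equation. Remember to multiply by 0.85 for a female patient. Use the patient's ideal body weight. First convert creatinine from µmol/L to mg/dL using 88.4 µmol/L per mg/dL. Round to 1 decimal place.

SCr = 266 / 88.4 = 3.009 mg/dL
CrCl = (140 − 38) × 57.8 / (72 × 3.009) × 0.85 = 5895.6 / 216.65 × 0.85 ≈ 23.1 mL/min

23.1 mL/min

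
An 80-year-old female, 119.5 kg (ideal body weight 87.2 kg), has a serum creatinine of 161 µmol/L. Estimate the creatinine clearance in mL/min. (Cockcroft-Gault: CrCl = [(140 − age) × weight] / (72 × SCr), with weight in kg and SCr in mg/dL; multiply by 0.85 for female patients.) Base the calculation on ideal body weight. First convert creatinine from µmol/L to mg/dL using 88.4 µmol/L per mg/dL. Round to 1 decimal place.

33.9 mL/min

SCr = 161 / 88.4 = 1.821 mg/dL
CrCl = (140 − 80) × 87.2 / (72 × 1.821) × 0.85 = 5232.0 / 131.11 × 0.85 ≈ 33.9 mL/min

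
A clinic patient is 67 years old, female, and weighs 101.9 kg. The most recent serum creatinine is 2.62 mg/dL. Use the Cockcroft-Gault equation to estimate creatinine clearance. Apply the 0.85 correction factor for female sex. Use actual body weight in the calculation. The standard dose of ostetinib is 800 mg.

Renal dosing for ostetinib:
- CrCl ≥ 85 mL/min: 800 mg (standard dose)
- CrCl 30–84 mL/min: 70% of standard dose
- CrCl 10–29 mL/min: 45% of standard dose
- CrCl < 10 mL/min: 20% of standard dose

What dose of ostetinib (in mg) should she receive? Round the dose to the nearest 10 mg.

560 mg

CrCl = (140 − 67) × 101.9 / (72 × 2.62) × 0.85 = 7438.7 / 188.64 × 0.85 ≈ 33.5 mL/min
CrCl ≈ 34 mL/min → bracket 30–84 mL/min.
70% of 800 mg = 560 mg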